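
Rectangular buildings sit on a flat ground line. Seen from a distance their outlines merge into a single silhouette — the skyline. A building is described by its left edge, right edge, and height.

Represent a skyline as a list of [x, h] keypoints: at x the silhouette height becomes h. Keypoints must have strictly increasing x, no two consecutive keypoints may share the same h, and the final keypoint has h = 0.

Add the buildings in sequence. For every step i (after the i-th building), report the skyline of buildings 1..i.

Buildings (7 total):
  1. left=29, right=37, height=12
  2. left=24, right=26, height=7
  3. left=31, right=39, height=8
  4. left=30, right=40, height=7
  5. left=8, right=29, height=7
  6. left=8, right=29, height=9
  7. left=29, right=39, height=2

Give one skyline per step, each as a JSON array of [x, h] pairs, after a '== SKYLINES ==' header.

== SKYLINES ==
[[29,12],[37,0]]
[[24,7],[26,0],[29,12],[37,0]]
[[24,7],[26,0],[29,12],[37,8],[39,0]]
[[24,7],[26,0],[29,12],[37,8],[39,7],[40,0]]
[[8,7],[29,12],[37,8],[39,7],[40,0]]
[[8,9],[29,12],[37,8],[39,7],[40,0]]
[[8,9],[29,12],[37,8],[39,7],[40,0]]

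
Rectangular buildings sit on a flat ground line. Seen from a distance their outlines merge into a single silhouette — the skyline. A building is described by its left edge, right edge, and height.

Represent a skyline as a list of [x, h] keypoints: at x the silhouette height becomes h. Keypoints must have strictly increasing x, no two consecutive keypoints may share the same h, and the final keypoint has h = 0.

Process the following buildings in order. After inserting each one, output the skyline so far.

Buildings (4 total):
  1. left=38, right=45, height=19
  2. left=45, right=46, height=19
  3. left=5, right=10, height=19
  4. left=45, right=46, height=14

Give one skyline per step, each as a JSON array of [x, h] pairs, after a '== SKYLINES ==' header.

== SKYLINES ==
[[38,19],[45,0]]
[[38,19],[46,0]]
[[5,19],[10,0],[38,19],[46,0]]
[[5,19],[10,0],[38,19],[46,0]]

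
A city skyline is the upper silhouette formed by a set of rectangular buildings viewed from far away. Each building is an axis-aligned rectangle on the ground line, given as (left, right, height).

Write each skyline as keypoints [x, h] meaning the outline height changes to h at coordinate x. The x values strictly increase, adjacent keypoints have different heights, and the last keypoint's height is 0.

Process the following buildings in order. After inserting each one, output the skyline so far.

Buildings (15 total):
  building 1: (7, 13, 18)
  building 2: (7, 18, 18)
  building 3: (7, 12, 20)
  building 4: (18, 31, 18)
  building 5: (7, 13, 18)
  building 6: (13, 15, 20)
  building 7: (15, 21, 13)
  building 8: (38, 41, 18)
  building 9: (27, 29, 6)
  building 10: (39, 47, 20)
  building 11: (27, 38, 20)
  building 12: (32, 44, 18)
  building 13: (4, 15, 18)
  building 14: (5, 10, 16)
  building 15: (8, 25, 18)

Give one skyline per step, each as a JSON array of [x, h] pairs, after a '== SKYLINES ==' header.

== SKYLINES ==
[[7,18],[13,0]]
[[7,18],[18,0]]
[[7,20],[12,18],[18,0]]
[[7,20],[12,18],[31,0]]
[[7,20],[12,18],[31,0]]
[[7,20],[12,18],[13,20],[15,18],[31,0]]
[[7,20],[12,18],[13,20],[15,18],[31,0]]
[[7,20],[12,18],[13,20],[15,18],[31,0],[38,18],[41,0]]
[[7,20],[12,18],[13,20],[15,18],[31,0],[38,18],[41,0]]
[[7,20],[12,18],[13,20],[15,18],[31,0],[38,18],[39,20],[47,0]]
[[7,20],[12,18],[13,20],[15,18],[27,20],[38,18],[39,20],[47,0]]
[[7,20],[12,18],[13,20],[15,18],[27,20],[38,18],[39,20],[47,0]]
[[4,18],[7,20],[12,18],[13,20],[15,18],[27,20],[38,18],[39,20],[47,0]]
[[4,18],[7,20],[12,18],[13,20],[15,18],[27,20],[38,18],[39,20],[47,0]]
[[4,18],[7,20],[12,18],[13,20],[15,18],[27,20],[38,18],[39,20],[47,0]]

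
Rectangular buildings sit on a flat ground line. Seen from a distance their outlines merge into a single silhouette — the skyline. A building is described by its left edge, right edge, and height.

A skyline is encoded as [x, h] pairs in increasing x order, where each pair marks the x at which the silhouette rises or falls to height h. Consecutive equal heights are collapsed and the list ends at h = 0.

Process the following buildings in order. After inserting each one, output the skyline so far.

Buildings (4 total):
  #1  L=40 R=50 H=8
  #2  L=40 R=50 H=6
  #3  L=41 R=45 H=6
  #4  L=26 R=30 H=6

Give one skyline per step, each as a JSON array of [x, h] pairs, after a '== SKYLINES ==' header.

== SKYLINES ==
[[40,8],[50,0]]
[[40,8],[50,0]]
[[40,8],[50,0]]
[[26,6],[30,0],[40,8],[50,0]]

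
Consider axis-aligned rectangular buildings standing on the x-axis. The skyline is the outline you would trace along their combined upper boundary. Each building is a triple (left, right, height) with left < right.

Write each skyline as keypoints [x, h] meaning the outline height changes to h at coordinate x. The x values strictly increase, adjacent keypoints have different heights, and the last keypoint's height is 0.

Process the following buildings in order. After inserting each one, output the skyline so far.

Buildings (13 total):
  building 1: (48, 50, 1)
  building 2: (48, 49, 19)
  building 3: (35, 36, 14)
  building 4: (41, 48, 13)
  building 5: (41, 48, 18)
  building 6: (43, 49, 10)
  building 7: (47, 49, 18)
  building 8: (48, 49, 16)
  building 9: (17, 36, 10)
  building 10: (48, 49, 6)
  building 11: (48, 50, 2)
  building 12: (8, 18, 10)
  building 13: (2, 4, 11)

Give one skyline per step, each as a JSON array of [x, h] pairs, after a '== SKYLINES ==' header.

== SKYLINES ==
[[48,1],[50,0]]
[[48,19],[49,1],[50,0]]
[[35,14],[36,0],[48,19],[49,1],[50,0]]
[[35,14],[36,0],[41,13],[48,19],[49,1],[50,0]]
[[35,14],[36,0],[41,18],[48,19],[49,1],[50,0]]
[[35,14],[36,0],[41,18],[48,19],[49,1],[50,0]]
[[35,14],[36,0],[41,18],[48,19],[49,1],[50,0]]
[[35,14],[36,0],[41,18],[48,19],[49,1],[50,0]]
[[17,10],[35,14],[36,0],[41,18],[48,19],[49,1],[50,0]]
[[17,10],[35,14],[36,0],[41,18],[48,19],[49,1],[50,0]]
[[17,10],[35,14],[36,0],[41,18],[48,19],[49,2],[50,0]]
[[8,10],[35,14],[36,0],[41,18],[48,19],[49,2],[50,0]]
[[2,11],[4,0],[8,10],[35,14],[36,0],[41,18],[48,19],[49,2],[50,0]]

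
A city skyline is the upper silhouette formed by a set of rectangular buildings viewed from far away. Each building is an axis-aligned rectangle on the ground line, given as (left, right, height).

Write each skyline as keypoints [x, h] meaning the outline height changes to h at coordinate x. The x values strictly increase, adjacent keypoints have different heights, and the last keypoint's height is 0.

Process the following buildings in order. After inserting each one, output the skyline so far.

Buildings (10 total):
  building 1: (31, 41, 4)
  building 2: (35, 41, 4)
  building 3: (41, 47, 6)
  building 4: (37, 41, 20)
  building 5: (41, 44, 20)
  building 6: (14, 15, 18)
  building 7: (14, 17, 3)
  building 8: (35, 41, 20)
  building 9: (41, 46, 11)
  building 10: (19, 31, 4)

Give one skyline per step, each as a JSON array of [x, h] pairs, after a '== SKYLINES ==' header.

== SKYLINES ==
[[31,4],[41,0]]
[[31,4],[41,0]]
[[31,4],[41,6],[47,0]]
[[31,4],[37,20],[41,6],[47,0]]
[[31,4],[37,20],[44,6],[47,0]]
[[14,18],[15,0],[31,4],[37,20],[44,6],[47,0]]
[[14,18],[15,3],[17,0],[31,4],[37,20],[44,6],[47,0]]
[[14,18],[15,3],[17,0],[31,4],[35,20],[44,6],[47,0]]
[[14,18],[15,3],[17,0],[31,4],[35,20],[44,11],[46,6],[47,0]]
[[14,18],[15,3],[17,0],[19,4],[35,20],[44,11],[46,6],[47,0]]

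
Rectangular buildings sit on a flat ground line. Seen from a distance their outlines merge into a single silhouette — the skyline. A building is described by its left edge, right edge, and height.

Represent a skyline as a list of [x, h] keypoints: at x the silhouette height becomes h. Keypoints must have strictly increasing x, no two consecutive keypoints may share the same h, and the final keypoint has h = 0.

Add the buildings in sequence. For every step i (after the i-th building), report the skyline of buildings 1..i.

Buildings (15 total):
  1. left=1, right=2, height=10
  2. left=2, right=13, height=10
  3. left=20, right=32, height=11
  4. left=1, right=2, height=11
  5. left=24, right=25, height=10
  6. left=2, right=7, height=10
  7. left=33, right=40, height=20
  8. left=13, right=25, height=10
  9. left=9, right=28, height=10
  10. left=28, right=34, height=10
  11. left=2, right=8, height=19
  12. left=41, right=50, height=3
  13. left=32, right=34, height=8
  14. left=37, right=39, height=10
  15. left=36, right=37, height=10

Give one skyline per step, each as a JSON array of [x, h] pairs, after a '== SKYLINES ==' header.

== SKYLINES ==
[[1,10],[2,0]]
[[1,10],[13,0]]
[[1,10],[13,0],[20,11],[32,0]]
[[1,11],[2,10],[13,0],[20,11],[32,0]]
[[1,11],[2,10],[13,0],[20,11],[32,0]]
[[1,11],[2,10],[13,0],[20,11],[32,0]]
[[1,11],[2,10],[13,0],[20,11],[32,0],[33,20],[40,0]]
[[1,11],[2,10],[20,11],[32,0],[33,20],[40,0]]
[[1,11],[2,10],[20,11],[32,0],[33,20],[40,0]]
[[1,11],[2,10],[20,11],[32,10],[33,20],[40,0]]
[[1,11],[2,19],[8,10],[20,11],[32,10],[33,20],[40,0]]
[[1,11],[2,19],[8,10],[20,11],[32,10],[33,20],[40,0],[41,3],[50,0]]
[[1,11],[2,19],[8,10],[20,11],[32,10],[33,20],[40,0],[41,3],[50,0]]
[[1,11],[2,19],[8,10],[20,11],[32,10],[33,20],[40,0],[41,3],[50,0]]
[[1,11],[2,19],[8,10],[20,11],[32,10],[33,20],[40,0],[41,3],[50,0]]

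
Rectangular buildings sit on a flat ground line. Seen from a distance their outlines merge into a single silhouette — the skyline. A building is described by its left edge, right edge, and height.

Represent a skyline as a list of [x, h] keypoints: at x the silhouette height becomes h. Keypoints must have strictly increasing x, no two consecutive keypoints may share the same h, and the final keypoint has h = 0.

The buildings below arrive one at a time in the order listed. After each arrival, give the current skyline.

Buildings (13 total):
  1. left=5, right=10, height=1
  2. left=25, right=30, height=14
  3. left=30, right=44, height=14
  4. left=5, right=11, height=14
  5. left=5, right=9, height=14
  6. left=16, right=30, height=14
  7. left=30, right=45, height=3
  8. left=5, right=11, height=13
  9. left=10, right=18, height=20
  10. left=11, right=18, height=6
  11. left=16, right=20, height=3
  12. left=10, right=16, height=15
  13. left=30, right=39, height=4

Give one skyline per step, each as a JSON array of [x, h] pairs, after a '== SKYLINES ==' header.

== SKYLINES ==
[[5,1],[10,0]]
[[5,1],[10,0],[25,14],[30,0]]
[[5,1],[10,0],[25,14],[44,0]]
[[5,14],[11,0],[25,14],[44,0]]
[[5,14],[11,0],[25,14],[44,0]]
[[5,14],[11,0],[16,14],[44,0]]
[[5,14],[11,0],[16,14],[44,3],[45,0]]
[[5,14],[11,0],[16,14],[44,3],[45,0]]
[[5,14],[10,20],[18,14],[44,3],[45,0]]
[[5,14],[10,20],[18,14],[44,3],[45,0]]
[[5,14],[10,20],[18,14],[44,3],[45,0]]
[[5,14],[10,20],[18,14],[44,3],[45,0]]
[[5,14],[10,20],[18,14],[44,3],[45,0]]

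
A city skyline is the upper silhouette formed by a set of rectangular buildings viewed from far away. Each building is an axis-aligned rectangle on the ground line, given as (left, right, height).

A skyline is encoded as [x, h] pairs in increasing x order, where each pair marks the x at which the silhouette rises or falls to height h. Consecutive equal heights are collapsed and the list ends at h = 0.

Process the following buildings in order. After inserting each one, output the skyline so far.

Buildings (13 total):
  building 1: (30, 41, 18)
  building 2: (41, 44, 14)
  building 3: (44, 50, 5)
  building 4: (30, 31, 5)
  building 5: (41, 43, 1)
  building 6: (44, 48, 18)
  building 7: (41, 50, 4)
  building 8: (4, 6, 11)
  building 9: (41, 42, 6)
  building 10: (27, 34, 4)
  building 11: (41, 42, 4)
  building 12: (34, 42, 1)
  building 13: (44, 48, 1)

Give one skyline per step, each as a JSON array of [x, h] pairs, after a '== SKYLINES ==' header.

== SKYLINES ==
[[30,18],[41,0]]
[[30,18],[41,14],[44,0]]
[[30,18],[41,14],[44,5],[50,0]]
[[30,18],[41,14],[44,5],[50,0]]
[[30,18],[41,14],[44,5],[50,0]]
[[30,18],[41,14],[44,18],[48,5],[50,0]]
[[30,18],[41,14],[44,18],[48,5],[50,0]]
[[4,11],[6,0],[30,18],[41,14],[44,18],[48,5],[50,0]]
[[4,11],[6,0],[30,18],[41,14],[44,18],[48,5],[50,0]]
[[4,11],[6,0],[27,4],[30,18],[41,14],[44,18],[48,5],[50,0]]
[[4,11],[6,0],[27,4],[30,18],[41,14],[44,18],[48,5],[50,0]]
[[4,11],[6,0],[27,4],[30,18],[41,14],[44,18],[48,5],[50,0]]
[[4,11],[6,0],[27,4],[30,18],[41,14],[44,18],[48,5],[50,0]]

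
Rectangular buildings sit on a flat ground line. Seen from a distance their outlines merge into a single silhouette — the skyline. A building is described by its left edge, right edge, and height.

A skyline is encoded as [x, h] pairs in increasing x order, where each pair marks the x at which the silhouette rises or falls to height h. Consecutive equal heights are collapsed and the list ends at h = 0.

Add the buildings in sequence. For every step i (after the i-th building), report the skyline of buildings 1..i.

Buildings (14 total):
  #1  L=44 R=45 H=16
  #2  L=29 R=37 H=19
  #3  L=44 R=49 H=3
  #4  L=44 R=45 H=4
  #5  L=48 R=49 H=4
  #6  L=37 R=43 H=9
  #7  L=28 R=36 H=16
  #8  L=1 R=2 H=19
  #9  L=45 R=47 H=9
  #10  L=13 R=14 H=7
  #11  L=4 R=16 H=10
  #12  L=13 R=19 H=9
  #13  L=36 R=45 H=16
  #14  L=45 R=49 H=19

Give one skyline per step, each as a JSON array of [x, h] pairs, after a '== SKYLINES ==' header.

== SKYLINES ==
[[44,16],[45,0]]
[[29,19],[37,0],[44,16],[45,0]]
[[29,19],[37,0],[44,16],[45,3],[49,0]]
[[29,19],[37,0],[44,16],[45,3],[49,0]]
[[29,19],[37,0],[44,16],[45,3],[48,4],[49,0]]
[[29,19],[37,9],[43,0],[44,16],[45,3],[48,4],[49,0]]
[[28,16],[29,19],[37,9],[43,0],[44,16],[45,3],[48,4],[49,0]]
[[1,19],[2,0],[28,16],[29,19],[37,9],[43,0],[44,16],[45,3],[48,4],[49,0]]
[[1,19],[2,0],[28,16],[29,19],[37,9],[43,0],[44,16],[45,9],[47,3],[48,4],[49,0]]
[[1,19],[2,0],[13,7],[14,0],[28,16],[29,19],[37,9],[43,0],[44,16],[45,9],[47,3],[48,4],[49,0]]
[[1,19],[2,0],[4,10],[16,0],[28,16],[29,19],[37,9],[43,0],[44,16],[45,9],[47,3],[48,4],[49,0]]
[[1,19],[2,0],[4,10],[16,9],[19,0],[28,16],[29,19],[37,9],[43,0],[44,16],[45,9],[47,3],[48,4],[49,0]]
[[1,19],[2,0],[4,10],[16,9],[19,0],[28,16],[29,19],[37,16],[45,9],[47,3],[48,4],[49,0]]
[[1,19],[2,0],[4,10],[16,9],[19,0],[28,16],[29,19],[37,16],[45,19],[49,0]]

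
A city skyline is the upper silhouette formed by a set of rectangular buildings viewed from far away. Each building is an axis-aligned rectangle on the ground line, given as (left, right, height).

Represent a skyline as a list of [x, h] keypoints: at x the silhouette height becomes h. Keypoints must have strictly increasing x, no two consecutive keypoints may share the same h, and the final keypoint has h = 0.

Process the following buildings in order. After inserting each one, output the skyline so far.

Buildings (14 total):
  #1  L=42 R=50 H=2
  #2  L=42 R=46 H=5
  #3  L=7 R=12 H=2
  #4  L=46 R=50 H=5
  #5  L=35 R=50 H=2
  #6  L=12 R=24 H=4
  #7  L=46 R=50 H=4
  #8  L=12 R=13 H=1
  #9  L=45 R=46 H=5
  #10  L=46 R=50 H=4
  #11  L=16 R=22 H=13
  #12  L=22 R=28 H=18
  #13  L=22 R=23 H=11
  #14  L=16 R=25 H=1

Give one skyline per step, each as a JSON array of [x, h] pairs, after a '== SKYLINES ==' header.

== SKYLINES ==
[[42,2],[50,0]]
[[42,5],[46,2],[50,0]]
[[7,2],[12,0],[42,5],[46,2],[50,0]]
[[7,2],[12,0],[42,5],[50,0]]
[[7,2],[12,0],[35,2],[42,5],[50,0]]
[[7,2],[12,4],[24,0],[35,2],[42,5],[50,0]]
[[7,2],[12,4],[24,0],[35,2],[42,5],[50,0]]
[[7,2],[12,4],[24,0],[35,2],[42,5],[50,0]]
[[7,2],[12,4],[24,0],[35,2],[42,5],[50,0]]
[[7,2],[12,4],[24,0],[35,2],[42,5],[50,0]]
[[7,2],[12,4],[16,13],[22,4],[24,0],[35,2],[42,5],[50,0]]
[[7,2],[12,4],[16,13],[22,18],[28,0],[35,2],[42,5],[50,0]]
[[7,2],[12,4],[16,13],[22,18],[28,0],[35,2],[42,5],[50,0]]
[[7,2],[12,4],[16,13],[22,18],[28,0],[35,2],[42,5],[50,0]]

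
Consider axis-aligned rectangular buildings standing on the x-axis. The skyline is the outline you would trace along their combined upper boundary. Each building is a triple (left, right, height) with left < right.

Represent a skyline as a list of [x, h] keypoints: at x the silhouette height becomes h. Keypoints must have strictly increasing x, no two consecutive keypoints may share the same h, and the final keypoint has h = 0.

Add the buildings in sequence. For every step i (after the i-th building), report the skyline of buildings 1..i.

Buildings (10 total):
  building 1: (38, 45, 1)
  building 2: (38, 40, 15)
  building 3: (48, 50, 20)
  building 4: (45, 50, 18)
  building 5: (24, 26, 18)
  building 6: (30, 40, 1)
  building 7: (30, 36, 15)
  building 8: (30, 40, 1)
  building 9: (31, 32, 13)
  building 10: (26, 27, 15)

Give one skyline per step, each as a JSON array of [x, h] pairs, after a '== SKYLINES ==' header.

== SKYLINES ==
[[38,1],[45,0]]
[[38,15],[40,1],[45,0]]
[[38,15],[40,1],[45,0],[48,20],[50,0]]
[[38,15],[40,1],[45,18],[48,20],[50,0]]
[[24,18],[26,0],[38,15],[40,1],[45,18],[48,20],[50,0]]
[[24,18],[26,0],[30,1],[38,15],[40,1],[45,18],[48,20],[50,0]]
[[24,18],[26,0],[30,15],[36,1],[38,15],[40,1],[45,18],[48,20],[50,0]]
[[24,18],[26,0],[30,15],[36,1],[38,15],[40,1],[45,18],[48,20],[50,0]]
[[24,18],[26,0],[30,15],[36,1],[38,15],[40,1],[45,18],[48,20],[50,0]]
[[24,18],[26,15],[27,0],[30,15],[36,1],[38,15],[40,1],[45,18],[48,20],[50,0]]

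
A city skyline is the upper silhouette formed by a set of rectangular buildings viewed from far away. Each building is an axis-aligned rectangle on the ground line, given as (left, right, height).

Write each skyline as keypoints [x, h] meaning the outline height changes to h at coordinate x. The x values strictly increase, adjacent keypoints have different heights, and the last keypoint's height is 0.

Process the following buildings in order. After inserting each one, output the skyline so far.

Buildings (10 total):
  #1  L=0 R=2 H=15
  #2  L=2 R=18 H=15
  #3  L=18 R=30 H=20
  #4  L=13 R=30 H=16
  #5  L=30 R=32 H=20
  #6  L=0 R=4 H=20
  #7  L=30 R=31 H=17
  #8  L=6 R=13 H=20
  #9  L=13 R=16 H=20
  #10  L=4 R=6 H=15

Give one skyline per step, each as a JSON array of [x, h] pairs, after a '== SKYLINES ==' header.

== SKYLINES ==
[[0,15],[2,0]]
[[0,15],[18,0]]
[[0,15],[18,20],[30,0]]
[[0,15],[13,16],[18,20],[30,0]]
[[0,15],[13,16],[18,20],[32,0]]
[[0,20],[4,15],[13,16],[18,20],[32,0]]
[[0,20],[4,15],[13,16],[18,20],[32,0]]
[[0,20],[4,15],[6,20],[13,16],[18,20],[32,0]]
[[0,20],[4,15],[6,20],[16,16],[18,20],[32,0]]
[[0,20],[4,15],[6,20],[16,16],[18,20],[32,0]]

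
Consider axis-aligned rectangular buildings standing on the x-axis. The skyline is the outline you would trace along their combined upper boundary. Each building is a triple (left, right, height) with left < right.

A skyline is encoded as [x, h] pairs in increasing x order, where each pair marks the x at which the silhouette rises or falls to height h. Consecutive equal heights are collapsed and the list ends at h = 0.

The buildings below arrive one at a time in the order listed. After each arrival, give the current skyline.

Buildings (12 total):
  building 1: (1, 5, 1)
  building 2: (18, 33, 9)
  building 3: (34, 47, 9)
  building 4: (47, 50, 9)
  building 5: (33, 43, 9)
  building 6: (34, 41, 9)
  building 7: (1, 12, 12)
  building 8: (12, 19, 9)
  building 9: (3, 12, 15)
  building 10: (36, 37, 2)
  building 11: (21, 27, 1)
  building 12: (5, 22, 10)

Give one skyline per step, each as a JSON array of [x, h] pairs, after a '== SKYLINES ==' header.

== SKYLINES ==
[[1,1],[5,0]]
[[1,1],[5,0],[18,9],[33,0]]
[[1,1],[5,0],[18,9],[33,0],[34,9],[47,0]]
[[1,1],[5,0],[18,9],[33,0],[34,9],[50,0]]
[[1,1],[5,0],[18,9],[50,0]]
[[1,1],[5,0],[18,9],[50,0]]
[[1,12],[12,0],[18,9],[50,0]]
[[1,12],[12,9],[50,0]]
[[1,12],[3,15],[12,9],[50,0]]
[[1,12],[3,15],[12,9],[50,0]]
[[1,12],[3,15],[12,9],[50,0]]
[[1,12],[3,15],[12,10],[22,9],[50,0]]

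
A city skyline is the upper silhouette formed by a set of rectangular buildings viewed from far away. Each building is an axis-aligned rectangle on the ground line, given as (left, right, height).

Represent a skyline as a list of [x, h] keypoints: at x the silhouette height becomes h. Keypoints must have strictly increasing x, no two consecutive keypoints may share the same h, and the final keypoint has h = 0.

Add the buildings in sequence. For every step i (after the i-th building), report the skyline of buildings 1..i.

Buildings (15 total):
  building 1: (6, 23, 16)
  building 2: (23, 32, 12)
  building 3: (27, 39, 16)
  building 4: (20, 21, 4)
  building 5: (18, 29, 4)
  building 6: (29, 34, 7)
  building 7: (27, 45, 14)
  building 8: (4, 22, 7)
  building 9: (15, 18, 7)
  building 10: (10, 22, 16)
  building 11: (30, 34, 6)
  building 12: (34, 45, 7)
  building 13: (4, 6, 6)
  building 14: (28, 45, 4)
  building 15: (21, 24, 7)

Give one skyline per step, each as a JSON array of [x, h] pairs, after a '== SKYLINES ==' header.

== SKYLINES ==
[[6,16],[23,0]]
[[6,16],[23,12],[32,0]]
[[6,16],[23,12],[27,16],[39,0]]
[[6,16],[23,12],[27,16],[39,0]]
[[6,16],[23,12],[27,16],[39,0]]
[[6,16],[23,12],[27,16],[39,0]]
[[6,16],[23,12],[27,16],[39,14],[45,0]]
[[4,7],[6,16],[23,12],[27,16],[39,14],[45,0]]
[[4,7],[6,16],[23,12],[27,16],[39,14],[45,0]]
[[4,7],[6,16],[23,12],[27,16],[39,14],[45,0]]
[[4,7],[6,16],[23,12],[27,16],[39,14],[45,0]]
[[4,7],[6,16],[23,12],[27,16],[39,14],[45,0]]
[[4,7],[6,16],[23,12],[27,16],[39,14],[45,0]]
[[4,7],[6,16],[23,12],[27,16],[39,14],[45,0]]
[[4,7],[6,16],[23,12],[27,16],[39,14],[45,0]]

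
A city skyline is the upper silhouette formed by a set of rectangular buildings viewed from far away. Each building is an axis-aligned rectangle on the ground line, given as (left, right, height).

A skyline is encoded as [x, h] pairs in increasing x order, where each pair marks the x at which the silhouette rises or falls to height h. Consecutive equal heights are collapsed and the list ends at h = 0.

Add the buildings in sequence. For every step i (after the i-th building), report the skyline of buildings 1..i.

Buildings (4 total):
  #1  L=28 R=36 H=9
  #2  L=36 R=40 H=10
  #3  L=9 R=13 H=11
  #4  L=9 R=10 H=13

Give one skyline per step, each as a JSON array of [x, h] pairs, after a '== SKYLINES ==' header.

== SKYLINES ==
[[28,9],[36,0]]
[[28,9],[36,10],[40,0]]
[[9,11],[13,0],[28,9],[36,10],[40,0]]
[[9,13],[10,11],[13,0],[28,9],[36,10],[40,0]]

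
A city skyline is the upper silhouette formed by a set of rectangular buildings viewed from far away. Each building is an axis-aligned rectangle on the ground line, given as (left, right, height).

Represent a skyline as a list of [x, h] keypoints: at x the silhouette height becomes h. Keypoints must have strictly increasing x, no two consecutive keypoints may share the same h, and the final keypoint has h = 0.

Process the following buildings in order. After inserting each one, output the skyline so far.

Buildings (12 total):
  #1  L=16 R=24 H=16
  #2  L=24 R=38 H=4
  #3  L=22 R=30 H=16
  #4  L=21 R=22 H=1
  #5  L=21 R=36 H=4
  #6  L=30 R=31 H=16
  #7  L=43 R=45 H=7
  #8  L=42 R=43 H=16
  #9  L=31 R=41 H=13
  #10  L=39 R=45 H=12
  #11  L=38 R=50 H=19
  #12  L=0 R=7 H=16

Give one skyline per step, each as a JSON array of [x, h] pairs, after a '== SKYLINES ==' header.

== SKYLINES ==
[[16,16],[24,0]]
[[16,16],[24,4],[38,0]]
[[16,16],[30,4],[38,0]]
[[16,16],[30,4],[38,0]]
[[16,16],[30,4],[38,0]]
[[16,16],[31,4],[38,0]]
[[16,16],[31,4],[38,0],[43,7],[45,0]]
[[16,16],[31,4],[38,0],[42,16],[43,7],[45,0]]
[[16,16],[31,13],[41,0],[42,16],[43,7],[45,0]]
[[16,16],[31,13],[41,12],[42,16],[43,12],[45,0]]
[[16,16],[31,13],[38,19],[50,0]]
[[0,16],[7,0],[16,16],[31,13],[38,19],[50,0]]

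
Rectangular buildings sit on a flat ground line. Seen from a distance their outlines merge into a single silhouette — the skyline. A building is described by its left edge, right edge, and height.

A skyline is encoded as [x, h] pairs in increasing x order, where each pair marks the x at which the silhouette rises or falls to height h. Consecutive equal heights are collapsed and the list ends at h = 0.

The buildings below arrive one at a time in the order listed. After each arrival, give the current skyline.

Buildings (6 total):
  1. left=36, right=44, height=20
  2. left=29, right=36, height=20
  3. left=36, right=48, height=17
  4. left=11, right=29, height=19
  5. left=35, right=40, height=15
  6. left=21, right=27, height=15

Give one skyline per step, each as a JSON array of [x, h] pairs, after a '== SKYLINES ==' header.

== SKYLINES ==
[[36,20],[44,0]]
[[29,20],[44,0]]
[[29,20],[44,17],[48,0]]
[[11,19],[29,20],[44,17],[48,0]]
[[11,19],[29,20],[44,17],[48,0]]
[[11,19],[29,20],[44,17],[48,0]]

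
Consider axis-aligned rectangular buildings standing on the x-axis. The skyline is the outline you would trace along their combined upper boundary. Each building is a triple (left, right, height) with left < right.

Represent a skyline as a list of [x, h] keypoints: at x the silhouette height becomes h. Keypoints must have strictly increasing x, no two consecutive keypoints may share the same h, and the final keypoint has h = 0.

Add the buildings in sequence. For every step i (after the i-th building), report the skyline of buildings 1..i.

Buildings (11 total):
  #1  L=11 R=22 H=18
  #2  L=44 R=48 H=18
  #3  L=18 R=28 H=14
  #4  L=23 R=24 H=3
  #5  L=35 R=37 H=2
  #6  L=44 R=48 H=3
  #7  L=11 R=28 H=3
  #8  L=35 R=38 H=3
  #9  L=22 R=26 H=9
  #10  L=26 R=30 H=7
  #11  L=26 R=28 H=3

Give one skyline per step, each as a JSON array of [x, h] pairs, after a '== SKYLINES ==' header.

== SKYLINES ==
[[11,18],[22,0]]
[[11,18],[22,0],[44,18],[48,0]]
[[11,18],[22,14],[28,0],[44,18],[48,0]]
[[11,18],[22,14],[28,0],[44,18],[48,0]]
[[11,18],[22,14],[28,0],[35,2],[37,0],[44,18],[48,0]]
[[11,18],[22,14],[28,0],[35,2],[37,0],[44,18],[48,0]]
[[11,18],[22,14],[28,0],[35,2],[37,0],[44,18],[48,0]]
[[11,18],[22,14],[28,0],[35,3],[38,0],[44,18],[48,0]]
[[11,18],[22,14],[28,0],[35,3],[38,0],[44,18],[48,0]]
[[11,18],[22,14],[28,7],[30,0],[35,3],[38,0],[44,18],[48,0]]
[[11,18],[22,14],[28,7],[30,0],[35,3],[38,0],[44,18],[48,0]]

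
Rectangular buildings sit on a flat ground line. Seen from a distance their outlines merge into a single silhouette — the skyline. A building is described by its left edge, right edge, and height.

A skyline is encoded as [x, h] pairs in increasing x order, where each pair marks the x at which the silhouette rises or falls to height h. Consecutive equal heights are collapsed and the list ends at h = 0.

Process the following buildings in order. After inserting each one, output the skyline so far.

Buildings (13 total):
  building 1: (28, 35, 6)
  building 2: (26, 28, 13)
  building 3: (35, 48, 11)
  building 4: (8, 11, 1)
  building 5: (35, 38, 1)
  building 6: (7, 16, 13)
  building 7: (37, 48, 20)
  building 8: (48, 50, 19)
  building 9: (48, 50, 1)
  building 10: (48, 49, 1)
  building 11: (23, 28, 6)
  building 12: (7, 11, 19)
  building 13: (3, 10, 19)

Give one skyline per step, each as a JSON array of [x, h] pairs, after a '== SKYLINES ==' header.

== SKYLINES ==
[[28,6],[35,0]]
[[26,13],[28,6],[35,0]]
[[26,13],[28,6],[35,11],[48,0]]
[[8,1],[11,0],[26,13],[28,6],[35,11],[48,0]]
[[8,1],[11,0],[26,13],[28,6],[35,11],[48,0]]
[[7,13],[16,0],[26,13],[28,6],[35,11],[48,0]]
[[7,13],[16,0],[26,13],[28,6],[35,11],[37,20],[48,0]]
[[7,13],[16,0],[26,13],[28,6],[35,11],[37,20],[48,19],[50,0]]
[[7,13],[16,0],[26,13],[28,6],[35,11],[37,20],[48,19],[50,0]]
[[7,13],[16,0],[26,13],[28,6],[35,11],[37,20],[48,19],[50,0]]
[[7,13],[16,0],[23,6],[26,13],[28,6],[35,11],[37,20],[48,19],[50,0]]
[[7,19],[11,13],[16,0],[23,6],[26,13],[28,6],[35,11],[37,20],[48,19],[50,0]]
[[3,19],[11,13],[16,0],[23,6],[26,13],[28,6],[35,11],[37,20],[48,19],[50,0]]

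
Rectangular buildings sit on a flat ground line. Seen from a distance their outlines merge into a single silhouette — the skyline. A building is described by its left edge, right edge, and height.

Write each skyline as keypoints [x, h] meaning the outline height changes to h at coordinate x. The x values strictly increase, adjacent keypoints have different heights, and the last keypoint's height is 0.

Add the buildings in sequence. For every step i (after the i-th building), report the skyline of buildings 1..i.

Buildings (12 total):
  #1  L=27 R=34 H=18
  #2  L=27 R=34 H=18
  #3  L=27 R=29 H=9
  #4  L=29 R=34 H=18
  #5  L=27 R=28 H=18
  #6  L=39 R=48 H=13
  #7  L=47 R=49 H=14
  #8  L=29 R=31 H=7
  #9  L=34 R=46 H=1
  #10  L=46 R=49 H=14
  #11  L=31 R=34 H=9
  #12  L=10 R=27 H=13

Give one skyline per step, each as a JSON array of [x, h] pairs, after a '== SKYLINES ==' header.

== SKYLINES ==
[[27,18],[34,0]]
[[27,18],[34,0]]
[[27,18],[34,0]]
[[27,18],[34,0]]
[[27,18],[34,0]]
[[27,18],[34,0],[39,13],[48,0]]
[[27,18],[34,0],[39,13],[47,14],[49,0]]
[[27,18],[34,0],[39,13],[47,14],[49,0]]
[[27,18],[34,1],[39,13],[47,14],[49,0]]
[[27,18],[34,1],[39,13],[46,14],[49,0]]
[[27,18],[34,1],[39,13],[46,14],[49,0]]
[[10,13],[27,18],[34,1],[39,13],[46,14],[49,0]]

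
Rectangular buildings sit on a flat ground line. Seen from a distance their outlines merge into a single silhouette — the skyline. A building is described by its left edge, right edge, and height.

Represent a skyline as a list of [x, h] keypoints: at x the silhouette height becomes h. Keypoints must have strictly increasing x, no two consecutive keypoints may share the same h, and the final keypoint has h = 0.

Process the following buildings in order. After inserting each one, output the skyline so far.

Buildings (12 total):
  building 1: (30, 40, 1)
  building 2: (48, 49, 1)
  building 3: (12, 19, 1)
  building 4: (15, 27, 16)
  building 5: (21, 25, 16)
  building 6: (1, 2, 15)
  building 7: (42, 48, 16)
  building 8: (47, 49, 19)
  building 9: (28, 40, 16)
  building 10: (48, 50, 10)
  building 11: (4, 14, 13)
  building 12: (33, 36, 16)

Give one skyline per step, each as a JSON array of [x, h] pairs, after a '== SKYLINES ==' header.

== SKYLINES ==
[[30,1],[40,0]]
[[30,1],[40,0],[48,1],[49,0]]
[[12,1],[19,0],[30,1],[40,0],[48,1],[49,0]]
[[12,1],[15,16],[27,0],[30,1],[40,0],[48,1],[49,0]]
[[12,1],[15,16],[27,0],[30,1],[40,0],[48,1],[49,0]]
[[1,15],[2,0],[12,1],[15,16],[27,0],[30,1],[40,0],[48,1],[49,0]]
[[1,15],[2,0],[12,1],[15,16],[27,0],[30,1],[40,0],[42,16],[48,1],[49,0]]
[[1,15],[2,0],[12,1],[15,16],[27,0],[30,1],[40,0],[42,16],[47,19],[49,0]]
[[1,15],[2,0],[12,1],[15,16],[27,0],[28,16],[40,0],[42,16],[47,19],[49,0]]
[[1,15],[2,0],[12,1],[15,16],[27,0],[28,16],[40,0],[42,16],[47,19],[49,10],[50,0]]
[[1,15],[2,0],[4,13],[14,1],[15,16],[27,0],[28,16],[40,0],[42,16],[47,19],[49,10],[50,0]]
[[1,15],[2,0],[4,13],[14,1],[15,16],[27,0],[28,16],[40,0],[42,16],[47,19],[49,10],[50,0]]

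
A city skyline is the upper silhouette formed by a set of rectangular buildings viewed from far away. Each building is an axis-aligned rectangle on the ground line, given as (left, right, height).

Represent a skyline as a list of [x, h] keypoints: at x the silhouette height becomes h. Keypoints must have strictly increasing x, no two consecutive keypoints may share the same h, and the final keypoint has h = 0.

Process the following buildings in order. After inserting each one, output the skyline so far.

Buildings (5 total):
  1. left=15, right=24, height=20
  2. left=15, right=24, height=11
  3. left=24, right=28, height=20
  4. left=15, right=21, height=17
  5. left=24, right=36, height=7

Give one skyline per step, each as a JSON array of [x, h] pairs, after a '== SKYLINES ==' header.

== SKYLINES ==
[[15,20],[24,0]]
[[15,20],[24,0]]
[[15,20],[28,0]]
[[15,20],[28,0]]
[[15,20],[28,7],[36,0]]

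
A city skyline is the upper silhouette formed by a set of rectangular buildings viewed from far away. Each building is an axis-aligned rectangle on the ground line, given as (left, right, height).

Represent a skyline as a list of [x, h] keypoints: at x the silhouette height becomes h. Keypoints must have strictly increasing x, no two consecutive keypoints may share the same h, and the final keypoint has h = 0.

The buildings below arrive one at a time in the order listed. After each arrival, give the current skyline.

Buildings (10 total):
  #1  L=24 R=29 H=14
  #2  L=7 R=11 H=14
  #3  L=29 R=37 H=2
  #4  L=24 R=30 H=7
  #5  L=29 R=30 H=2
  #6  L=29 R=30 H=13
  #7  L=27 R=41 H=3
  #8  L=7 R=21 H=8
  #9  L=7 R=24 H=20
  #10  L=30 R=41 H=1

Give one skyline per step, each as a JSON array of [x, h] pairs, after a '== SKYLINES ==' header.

== SKYLINES ==
[[24,14],[29,0]]
[[7,14],[11,0],[24,14],[29,0]]
[[7,14],[11,0],[24,14],[29,2],[37,0]]
[[7,14],[11,0],[24,14],[29,7],[30,2],[37,0]]
[[7,14],[11,0],[24,14],[29,7],[30,2],[37,0]]
[[7,14],[11,0],[24,14],[29,13],[30,2],[37,0]]
[[7,14],[11,0],[24,14],[29,13],[30,3],[41,0]]
[[7,14],[11,8],[21,0],[24,14],[29,13],[30,3],[41,0]]
[[7,20],[24,14],[29,13],[30,3],[41,0]]
[[7,20],[24,14],[29,13],[30,3],[41,0]]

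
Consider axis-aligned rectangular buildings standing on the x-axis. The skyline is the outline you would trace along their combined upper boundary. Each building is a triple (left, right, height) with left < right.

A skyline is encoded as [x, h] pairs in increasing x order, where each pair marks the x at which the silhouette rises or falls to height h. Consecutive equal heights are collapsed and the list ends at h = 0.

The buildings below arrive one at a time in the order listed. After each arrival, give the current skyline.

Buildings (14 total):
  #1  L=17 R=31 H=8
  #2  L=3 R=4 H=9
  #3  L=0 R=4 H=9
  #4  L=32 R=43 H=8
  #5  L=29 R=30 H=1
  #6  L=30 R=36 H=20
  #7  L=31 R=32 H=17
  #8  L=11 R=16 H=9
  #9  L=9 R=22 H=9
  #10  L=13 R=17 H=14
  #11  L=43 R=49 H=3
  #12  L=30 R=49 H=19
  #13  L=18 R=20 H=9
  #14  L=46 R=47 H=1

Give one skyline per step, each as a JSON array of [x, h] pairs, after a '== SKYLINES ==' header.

== SKYLINES ==
[[17,8],[31,0]]
[[3,9],[4,0],[17,8],[31,0]]
[[0,9],[4,0],[17,8],[31,0]]
[[0,9],[4,0],[17,8],[31,0],[32,8],[43,0]]
[[0,9],[4,0],[17,8],[31,0],[32,8],[43,0]]
[[0,9],[4,0],[17,8],[30,20],[36,8],[43,0]]
[[0,9],[4,0],[17,8],[30,20],[36,8],[43,0]]
[[0,9],[4,0],[11,9],[16,0],[17,8],[30,20],[36,8],[43,0]]
[[0,9],[4,0],[9,9],[22,8],[30,20],[36,8],[43,0]]
[[0,9],[4,0],[9,9],[13,14],[17,9],[22,8],[30,20],[36,8],[43,0]]
[[0,9],[4,0],[9,9],[13,14],[17,9],[22,8],[30,20],[36,8],[43,3],[49,0]]
[[0,9],[4,0],[9,9],[13,14],[17,9],[22,8],[30,20],[36,19],[49,0]]
[[0,9],[4,0],[9,9],[13,14],[17,9],[22,8],[30,20],[36,19],[49,0]]
[[0,9],[4,0],[9,9],[13,14],[17,9],[22,8],[30,20],[36,19],[49,0]]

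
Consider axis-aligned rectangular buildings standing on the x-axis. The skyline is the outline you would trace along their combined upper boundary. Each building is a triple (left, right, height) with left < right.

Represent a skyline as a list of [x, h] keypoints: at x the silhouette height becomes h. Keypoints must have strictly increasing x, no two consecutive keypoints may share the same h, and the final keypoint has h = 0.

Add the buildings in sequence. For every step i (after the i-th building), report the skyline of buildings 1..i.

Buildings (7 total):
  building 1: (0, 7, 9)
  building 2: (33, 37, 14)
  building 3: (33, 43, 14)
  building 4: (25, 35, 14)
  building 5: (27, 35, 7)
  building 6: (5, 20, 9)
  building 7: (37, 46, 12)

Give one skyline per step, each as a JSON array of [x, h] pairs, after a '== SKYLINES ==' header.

== SKYLINES ==
[[0,9],[7,0]]
[[0,9],[7,0],[33,14],[37,0]]
[[0,9],[7,0],[33,14],[43,0]]
[[0,9],[7,0],[25,14],[43,0]]
[[0,9],[7,0],[25,14],[43,0]]
[[0,9],[20,0],[25,14],[43,0]]
[[0,9],[20,0],[25,14],[43,12],[46,0]]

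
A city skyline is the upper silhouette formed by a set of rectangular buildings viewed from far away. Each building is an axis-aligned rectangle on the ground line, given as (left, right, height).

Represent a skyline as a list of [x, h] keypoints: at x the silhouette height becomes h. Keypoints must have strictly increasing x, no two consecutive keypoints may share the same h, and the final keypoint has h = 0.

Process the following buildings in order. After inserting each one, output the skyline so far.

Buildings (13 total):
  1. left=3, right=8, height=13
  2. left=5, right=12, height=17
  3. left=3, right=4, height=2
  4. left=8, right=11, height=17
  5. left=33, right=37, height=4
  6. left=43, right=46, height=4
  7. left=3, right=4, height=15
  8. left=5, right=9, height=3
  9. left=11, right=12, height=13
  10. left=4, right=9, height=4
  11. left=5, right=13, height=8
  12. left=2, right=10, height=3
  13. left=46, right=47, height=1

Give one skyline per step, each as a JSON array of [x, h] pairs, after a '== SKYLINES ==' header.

== SKYLINES ==
[[3,13],[8,0]]
[[3,13],[5,17],[12,0]]
[[3,13],[5,17],[12,0]]
[[3,13],[5,17],[12,0]]
[[3,13],[5,17],[12,0],[33,4],[37,0]]
[[3,13],[5,17],[12,0],[33,4],[37,0],[43,4],[46,0]]
[[3,15],[4,13],[5,17],[12,0],[33,4],[37,0],[43,4],[46,0]]
[[3,15],[4,13],[5,17],[12,0],[33,4],[37,0],[43,4],[46,0]]
[[3,15],[4,13],[5,17],[12,0],[33,4],[37,0],[43,4],[46,0]]
[[3,15],[4,13],[5,17],[12,0],[33,4],[37,0],[43,4],[46,0]]
[[3,15],[4,13],[5,17],[12,8],[13,0],[33,4],[37,0],[43,4],[46,0]]
[[2,3],[3,15],[4,13],[5,17],[12,8],[13,0],[33,4],[37,0],[43,4],[46,0]]
[[2,3],[3,15],[4,13],[5,17],[12,8],[13,0],[33,4],[37,0],[43,4],[46,1],[47,0]]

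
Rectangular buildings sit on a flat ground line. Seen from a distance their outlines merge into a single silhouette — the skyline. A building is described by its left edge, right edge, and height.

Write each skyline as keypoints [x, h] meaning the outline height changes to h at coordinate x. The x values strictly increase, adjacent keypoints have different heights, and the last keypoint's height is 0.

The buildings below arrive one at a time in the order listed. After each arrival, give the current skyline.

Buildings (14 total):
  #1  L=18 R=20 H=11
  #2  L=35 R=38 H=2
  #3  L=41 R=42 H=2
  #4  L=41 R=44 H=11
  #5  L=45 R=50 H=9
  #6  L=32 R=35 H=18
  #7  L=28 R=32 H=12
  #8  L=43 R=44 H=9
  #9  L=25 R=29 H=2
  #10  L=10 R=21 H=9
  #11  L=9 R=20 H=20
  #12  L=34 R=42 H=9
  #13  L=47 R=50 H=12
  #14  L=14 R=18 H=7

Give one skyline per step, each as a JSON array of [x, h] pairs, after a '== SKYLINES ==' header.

== SKYLINES ==
[[18,11],[20,0]]
[[18,11],[20,0],[35,2],[38,0]]
[[18,11],[20,0],[35,2],[38,0],[41,2],[42,0]]
[[18,11],[20,0],[35,2],[38,0],[41,11],[44,0]]
[[18,11],[20,0],[35,2],[38,0],[41,11],[44,0],[45,9],[50,0]]
[[18,11],[20,0],[32,18],[35,2],[38,0],[41,11],[44,0],[45,9],[50,0]]
[[18,11],[20,0],[28,12],[32,18],[35,2],[38,0],[41,11],[44,0],[45,9],[50,0]]
[[18,11],[20,0],[28,12],[32,18],[35,2],[38,0],[41,11],[44,0],[45,9],[50,0]]
[[18,11],[20,0],[25,2],[28,12],[32,18],[35,2],[38,0],[41,11],[44,0],[45,9],[50,0]]
[[10,9],[18,11],[20,9],[21,0],[25,2],[28,12],[32,18],[35,2],[38,0],[41,11],[44,0],[45,9],[50,0]]
[[9,20],[20,9],[21,0],[25,2],[28,12],[32,18],[35,2],[38,0],[41,11],[44,0],[45,9],[50,0]]
[[9,20],[20,9],[21,0],[25,2],[28,12],[32,18],[35,9],[41,11],[44,0],[45,9],[50,0]]
[[9,20],[20,9],[21,0],[25,2],[28,12],[32,18],[35,9],[41,11],[44,0],[45,9],[47,12],[50,0]]
[[9,20],[20,9],[21,0],[25,2],[28,12],[32,18],[35,9],[41,11],[44,0],[45,9],[47,12],[50,0]]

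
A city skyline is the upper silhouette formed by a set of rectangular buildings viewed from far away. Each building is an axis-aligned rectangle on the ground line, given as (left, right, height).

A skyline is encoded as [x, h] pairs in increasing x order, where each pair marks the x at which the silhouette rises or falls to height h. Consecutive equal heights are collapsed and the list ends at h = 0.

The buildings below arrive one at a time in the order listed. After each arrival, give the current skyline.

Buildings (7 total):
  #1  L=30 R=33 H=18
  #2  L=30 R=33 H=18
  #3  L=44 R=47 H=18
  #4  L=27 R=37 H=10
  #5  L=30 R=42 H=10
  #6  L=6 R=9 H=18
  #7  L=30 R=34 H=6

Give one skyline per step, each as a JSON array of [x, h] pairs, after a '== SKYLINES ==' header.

== SKYLINES ==
[[30,18],[33,0]]
[[30,18],[33,0]]
[[30,18],[33,0],[44,18],[47,0]]
[[27,10],[30,18],[33,10],[37,0],[44,18],[47,0]]
[[27,10],[30,18],[33,10],[42,0],[44,18],[47,0]]
[[6,18],[9,0],[27,10],[30,18],[33,10],[42,0],[44,18],[47,0]]
[[6,18],[9,0],[27,10],[30,18],[33,10],[42,0],[44,18],[47,0]]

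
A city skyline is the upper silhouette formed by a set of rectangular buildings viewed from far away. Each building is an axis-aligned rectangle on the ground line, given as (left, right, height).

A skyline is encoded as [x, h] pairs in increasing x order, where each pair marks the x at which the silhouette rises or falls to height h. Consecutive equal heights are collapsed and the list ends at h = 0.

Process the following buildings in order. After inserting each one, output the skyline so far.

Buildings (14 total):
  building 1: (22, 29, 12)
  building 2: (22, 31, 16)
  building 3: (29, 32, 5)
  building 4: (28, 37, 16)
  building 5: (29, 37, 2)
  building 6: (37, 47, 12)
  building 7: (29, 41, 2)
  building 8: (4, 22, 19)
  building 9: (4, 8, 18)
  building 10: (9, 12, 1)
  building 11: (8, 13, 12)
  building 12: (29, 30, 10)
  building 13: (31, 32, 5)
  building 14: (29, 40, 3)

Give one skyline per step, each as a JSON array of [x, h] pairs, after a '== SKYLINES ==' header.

== SKYLINES ==
[[22,12],[29,0]]
[[22,16],[31,0]]
[[22,16],[31,5],[32,0]]
[[22,16],[37,0]]
[[22,16],[37,0]]
[[22,16],[37,12],[47,0]]
[[22,16],[37,12],[47,0]]
[[4,19],[22,16],[37,12],[47,0]]
[[4,19],[22,16],[37,12],[47,0]]
[[4,19],[22,16],[37,12],[47,0]]
[[4,19],[22,16],[37,12],[47,0]]
[[4,19],[22,16],[37,12],[47,0]]
[[4,19],[22,16],[37,12],[47,0]]
[[4,19],[22,16],[37,12],[47,0]]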